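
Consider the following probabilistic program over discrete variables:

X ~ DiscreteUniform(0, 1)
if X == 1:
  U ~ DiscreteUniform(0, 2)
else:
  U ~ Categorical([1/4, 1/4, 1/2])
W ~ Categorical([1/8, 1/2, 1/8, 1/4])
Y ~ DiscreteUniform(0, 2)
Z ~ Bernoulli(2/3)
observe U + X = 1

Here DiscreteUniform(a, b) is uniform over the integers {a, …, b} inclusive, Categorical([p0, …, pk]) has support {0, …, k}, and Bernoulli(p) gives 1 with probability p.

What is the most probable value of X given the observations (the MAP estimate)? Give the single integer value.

argmax_v P(X = v | obs) = 1

Enumerate traces; 48 have nonzero weight after conditioning:
  (X=0, U=1, W=0, Y=0, Z=0) weight 1/576
  (X=0, U=1, W=0, Y=0, Z=1) weight 1/288
  (X=0, U=1, W=0, Y=1, Z=0) weight 1/576
  (X=0, U=1, W=0, Y=1, Z=1) weight 1/288
  (X=0, U=1, W=0, Y=2, Z=0) weight 1/576
  (X=0, U=1, W=0, Y=2, Z=1) weight 1/288
  (X=0, U=1, W=1, Y=0, Z=0) weight 1/144
  (X=0, U=1, W=1, Y=0, Z=1) weight 1/72
  (X=1, U=0, W=0, Y=0, Z=0) weight 1/432
  … 39 more
Group by X:
  weight(X=0) = 1/8
  weight(X=1) = 1/6
Total weight = 1/8 + 1/6 = 7/24
P(X=0 | obs) = 1/8 / 7/24 = 3/7
P(X=1 | obs) = 1/6 / 7/24 = 4/7
argmax = 1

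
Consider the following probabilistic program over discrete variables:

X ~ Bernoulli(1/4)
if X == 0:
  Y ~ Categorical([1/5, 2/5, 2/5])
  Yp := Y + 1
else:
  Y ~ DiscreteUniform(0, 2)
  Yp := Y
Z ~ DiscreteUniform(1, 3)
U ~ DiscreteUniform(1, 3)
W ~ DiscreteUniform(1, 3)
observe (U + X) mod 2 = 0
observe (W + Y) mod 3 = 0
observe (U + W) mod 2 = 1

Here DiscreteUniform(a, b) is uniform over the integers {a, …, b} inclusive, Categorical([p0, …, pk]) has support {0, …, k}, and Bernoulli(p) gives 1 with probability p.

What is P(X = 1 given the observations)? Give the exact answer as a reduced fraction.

P(X = 1 | obs) = 10/37

Enumerate traces; 12 have nonzero weight after conditioning:
  (X=0, Y=0, Z=1, U=2, W=3) weight 1/180
  (X=0, Y=0, Z=2, U=2, W=3) weight 1/180
  (X=0, Y=0, Z=3, U=2, W=3) weight 1/180
  (X=0, Y=2, Z=1, U=2, W=1) weight 1/90
  (X=0, Y=2, Z=2, U=2, W=1) weight 1/90
  (X=0, Y=2, Z=3, U=2, W=1) weight 1/90
  (X=1, Y=1, Z=1, U=1, W=2) weight 1/324
  (X=1, Y=1, Z=1, U=3, W=2) weight 1/324
  … 4 more
Group by X:
  weight(X=0) = 1/20
  weight(X=1) = 1/54
Total weight = 1/20 + 1/54 = 37/540
P(X=0 | obs) = 1/20 / 37/540 = 27/37
P(X=1 | obs) = 1/54 / 37/540 = 10/37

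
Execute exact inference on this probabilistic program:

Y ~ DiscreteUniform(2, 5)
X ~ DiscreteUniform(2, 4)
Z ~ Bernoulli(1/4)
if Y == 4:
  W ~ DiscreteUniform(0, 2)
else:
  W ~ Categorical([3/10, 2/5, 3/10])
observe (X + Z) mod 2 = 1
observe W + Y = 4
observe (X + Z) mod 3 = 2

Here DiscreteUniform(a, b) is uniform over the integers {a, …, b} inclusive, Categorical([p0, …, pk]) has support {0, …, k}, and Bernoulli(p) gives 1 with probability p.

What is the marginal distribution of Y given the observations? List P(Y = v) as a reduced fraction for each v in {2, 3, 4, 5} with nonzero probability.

Enumerate traces; 3 have nonzero weight after conditioning:
  (Y=2, X=4, Z=1, W=2) weight 1/160
  (Y=3, X=4, Z=1, W=1) weight 1/120
  (Y=4, X=4, Z=1, W=0) weight 1/144
Group by Y:
  weight(Y=2) = 1/160
  weight(Y=3) = 1/120
  weight(Y=4) = 1/144
Total weight = 1/160 + 1/120 + 1/144 = 31/1440
P(Y=2 | obs) = 1/160 / 31/1440 = 9/31
P(Y=3 | obs) = 1/120 / 31/1440 = 12/31
P(Y=4 | obs) = 1/144 / 31/1440 = 10/31

P(Y=2) = 9/31, P(Y=3) = 12/31, P(Y=4) = 10/31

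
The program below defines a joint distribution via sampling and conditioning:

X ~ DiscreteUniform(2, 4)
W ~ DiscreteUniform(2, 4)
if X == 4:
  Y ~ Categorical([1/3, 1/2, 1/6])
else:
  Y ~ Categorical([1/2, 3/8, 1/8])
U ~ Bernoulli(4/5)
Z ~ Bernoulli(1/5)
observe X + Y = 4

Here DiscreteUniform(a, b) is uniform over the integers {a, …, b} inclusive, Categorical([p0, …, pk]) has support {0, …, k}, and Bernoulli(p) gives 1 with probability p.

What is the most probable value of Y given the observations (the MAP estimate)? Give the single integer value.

argmax_v P(Y = v | obs) = 1

Enumerate traces; 36 have nonzero weight after conditioning:
  (X=2, W=2, Y=2, U=0, Z=0) weight 1/450
  (X=2, W=2, Y=2, U=0, Z=1) weight 1/1800
  (X=2, W=2, Y=2, U=1, Z=0) weight 2/225
  (X=2, W=2, Y=2, U=1, Z=1) weight 1/450
  (X=2, W=3, Y=2, U=0, Z=0) weight 1/450
  (X=2, W=3, Y=2, U=0, Z=1) weight 1/1800
  (X=2, W=3, Y=2, U=1, Z=0) weight 2/225
  (X=2, W=3, Y=2, U=1, Z=1) weight 1/450
  (X=3, W=2, Y=1, U=0, Z=0) weight 1/150
  (X=4, W=2, Y=0, U=0, Z=0) weight 4/675
  … 26 more
Group by Y:
  weight(Y=0) = 1/9
  weight(Y=1) = 1/8
  weight(Y=2) = 1/24
Total weight = 1/9 + 1/8 + 1/24 = 5/18
P(Y=0 | obs) = 1/9 / 5/18 = 2/5
P(Y=1 | obs) = 1/8 / 5/18 = 9/20
P(Y=2 | obs) = 1/24 / 5/18 = 3/20
argmax = 1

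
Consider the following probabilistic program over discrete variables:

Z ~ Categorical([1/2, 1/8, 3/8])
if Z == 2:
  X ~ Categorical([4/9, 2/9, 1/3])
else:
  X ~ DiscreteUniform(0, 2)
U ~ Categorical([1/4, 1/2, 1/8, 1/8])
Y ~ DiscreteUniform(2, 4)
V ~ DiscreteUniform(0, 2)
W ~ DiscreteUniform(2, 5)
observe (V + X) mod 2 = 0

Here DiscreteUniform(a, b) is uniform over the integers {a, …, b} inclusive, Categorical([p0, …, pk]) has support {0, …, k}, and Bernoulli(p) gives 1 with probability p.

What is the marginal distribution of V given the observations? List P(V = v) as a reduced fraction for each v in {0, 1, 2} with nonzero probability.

P(V=0) = 17/41, P(V=1) = 7/41, P(V=2) = 17/41

Enumerate traces; 720 have nonzero weight after conditioning:
  (Z=0, X=0, U=0, Y=2, V=0, W=2) weight 1/864
  (Z=0, X=0, U=0, Y=2, V=0, W=3) weight 1/864
  (Z=0, X=0, U=0, Y=2, V=0, W=4) weight 1/864
  (Z=0, X=0, U=0, Y=2, V=0, W=5) weight 1/864
  (Z=0, X=0, U=0, Y=2, V=2, W=2) weight 1/864
  (Z=0, X=0, U=0, Y=2, V=2, W=3) weight 1/864
  (Z=0, X=0, U=0, Y=2, V=2, W=4) weight 1/864
  (Z=0, X=0, U=0, Y=2, V=2, W=5) weight 1/864
  (Z=0, X=1, U=0, Y=2, V=1, W=2) weight 1/864
  … 711 more
Group by V:
  weight(V=0) = 17/72
  weight(V=1) = 7/72
  weight(V=2) = 17/72
Total weight = 17/72 + 7/72 + 17/72 = 41/72
P(V=0 | obs) = 17/72 / 41/72 = 17/41
P(V=1 | obs) = 7/72 / 41/72 = 7/41
P(V=2 | obs) = 17/72 / 41/72 = 17/41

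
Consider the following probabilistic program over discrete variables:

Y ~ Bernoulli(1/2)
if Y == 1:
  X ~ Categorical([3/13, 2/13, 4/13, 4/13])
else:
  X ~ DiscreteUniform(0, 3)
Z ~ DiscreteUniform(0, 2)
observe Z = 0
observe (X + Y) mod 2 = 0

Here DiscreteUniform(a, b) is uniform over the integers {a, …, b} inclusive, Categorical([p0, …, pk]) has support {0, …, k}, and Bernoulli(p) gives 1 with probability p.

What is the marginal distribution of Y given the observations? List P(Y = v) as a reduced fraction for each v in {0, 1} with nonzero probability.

Enumerate traces; 4 have nonzero weight after conditioning:
  (Y=0, X=0, Z=0) weight 1/24
  (Y=0, X=2, Z=0) weight 1/24
  (Y=1, X=1, Z=0) weight 1/39
  (Y=1, X=3, Z=0) weight 2/39
Group by Y:
  weight(Y=0) = 1/12
  weight(Y=1) = 1/13
Total weight = 1/12 + 1/13 = 25/156
P(Y=0 | obs) = 1/12 / 25/156 = 13/25
P(Y=1 | obs) = 1/13 / 25/156 = 12/25

P(Y=0) = 13/25, P(Y=1) = 12/25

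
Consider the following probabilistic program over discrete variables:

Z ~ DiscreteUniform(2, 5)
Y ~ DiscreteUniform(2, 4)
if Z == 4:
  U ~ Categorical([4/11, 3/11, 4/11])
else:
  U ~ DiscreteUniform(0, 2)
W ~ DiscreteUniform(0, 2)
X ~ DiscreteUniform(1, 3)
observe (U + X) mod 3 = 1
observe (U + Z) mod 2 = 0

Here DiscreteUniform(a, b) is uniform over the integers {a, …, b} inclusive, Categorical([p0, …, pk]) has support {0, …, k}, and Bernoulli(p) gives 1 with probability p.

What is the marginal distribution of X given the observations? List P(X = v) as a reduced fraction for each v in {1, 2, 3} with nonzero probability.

Enumerate traces; 54 have nonzero weight after conditioning:
  (Z=2, Y=2, U=0, W=0, X=1) weight 1/324
  (Z=2, Y=2, U=0, W=1, X=1) weight 1/324
  (Z=2, Y=2, U=0, W=2, X=1) weight 1/324
  (Z=2, Y=2, U=2, W=0, X=2) weight 1/324
  (Z=2, Y=2, U=2, W=1, X=2) weight 1/324
  (Z=2, Y=2, U=2, W=2, X=2) weight 1/324
  (Z=2, Y=3, U=0, W=0, X=1) weight 1/324
  (Z=2, Y=3, U=0, W=1, X=1) weight 1/324
  (Z=3, Y=2, U=1, W=0, X=3) weight 1/324
  … 45 more
Group by X:
  weight(X=1) = 23/396
  weight(X=2) = 23/396
  weight(X=3) = 1/18
Total weight = 23/396 + 23/396 + 1/18 = 17/99
P(X=1 | obs) = 23/396 / 17/99 = 23/68
P(X=2 | obs) = 23/396 / 17/99 = 23/68
P(X=3 | obs) = 1/18 / 17/99 = 11/34

P(X=1) = 23/68, P(X=2) = 23/68, P(X=3) = 11/34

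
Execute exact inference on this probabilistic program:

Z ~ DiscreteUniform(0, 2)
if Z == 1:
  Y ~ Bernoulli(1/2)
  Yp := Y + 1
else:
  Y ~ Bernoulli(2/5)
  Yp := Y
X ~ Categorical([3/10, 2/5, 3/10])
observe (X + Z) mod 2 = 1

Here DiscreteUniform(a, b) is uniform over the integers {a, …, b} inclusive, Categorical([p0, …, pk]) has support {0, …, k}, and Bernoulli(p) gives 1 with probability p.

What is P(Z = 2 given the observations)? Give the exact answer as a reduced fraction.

Enumerate traces; 8 have nonzero weight after conditioning:
  (Z=0, Y=0, X=1) weight 2/25
  (Z=0, Y=1, X=1) weight 4/75
  (Z=1, Y=0, X=0) weight 1/20
  (Z=1, Y=0, X=2) weight 1/20
  (Z=1, Y=1, X=0) weight 1/20
  (Z=1, Y=1, X=2) weight 1/20
  (Z=2, Y=0, X=1) weight 2/25
  (Z=2, Y=1, X=1) weight 4/75
Group by Z:
  weight(Z=0) = 2/15
  weight(Z=1) = 1/5
  weight(Z=2) = 2/15
Total weight = 2/15 + 1/5 + 2/15 = 7/15
P(Z=0 | obs) = 2/15 / 7/15 = 2/7
P(Z=1 | obs) = 1/5 / 7/15 = 3/7
P(Z=2 | obs) = 2/15 / 7/15 = 2/7

P(Z = 2 | obs) = 2/7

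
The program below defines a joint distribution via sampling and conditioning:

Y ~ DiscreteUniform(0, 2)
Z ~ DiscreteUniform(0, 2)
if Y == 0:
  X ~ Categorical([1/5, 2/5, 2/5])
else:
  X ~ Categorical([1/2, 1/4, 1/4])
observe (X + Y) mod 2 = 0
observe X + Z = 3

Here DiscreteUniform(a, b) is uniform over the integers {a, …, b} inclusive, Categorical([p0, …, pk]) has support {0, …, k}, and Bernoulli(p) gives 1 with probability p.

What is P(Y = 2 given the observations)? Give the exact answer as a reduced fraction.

P(Y = 2 | obs) = 5/18

Enumerate traces; 3 have nonzero weight after conditioning:
  (Y=0, Z=1, X=2) weight 2/45
  (Y=1, Z=2, X=1) weight 1/36
  (Y=2, Z=1, X=2) weight 1/36
Group by Y:
  weight(Y=0) = 2/45
  weight(Y=1) = 1/36
  weight(Y=2) = 1/36
Total weight = 2/45 + 1/36 + 1/36 = 1/10
P(Y=0 | obs) = 2/45 / 1/10 = 4/9
P(Y=1 | obs) = 1/36 / 1/10 = 5/18
P(Y=2 | obs) = 1/36 / 1/10 = 5/18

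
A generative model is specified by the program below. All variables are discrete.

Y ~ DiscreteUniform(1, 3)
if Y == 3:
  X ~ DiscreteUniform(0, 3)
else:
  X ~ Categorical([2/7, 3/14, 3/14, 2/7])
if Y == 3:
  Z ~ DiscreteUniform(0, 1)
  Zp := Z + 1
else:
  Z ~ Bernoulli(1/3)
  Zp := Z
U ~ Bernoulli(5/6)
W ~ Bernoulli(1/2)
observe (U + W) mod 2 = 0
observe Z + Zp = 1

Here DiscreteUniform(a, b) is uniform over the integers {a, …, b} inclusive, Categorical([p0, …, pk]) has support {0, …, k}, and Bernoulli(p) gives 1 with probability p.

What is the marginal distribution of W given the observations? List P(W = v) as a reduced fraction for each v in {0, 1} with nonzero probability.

Enumerate traces; 8 have nonzero weight after conditioning:
  (Y=3, X=0, Z=0, U=0, W=0) weight 1/288
  (Y=3, X=0, Z=0, U=1, W=1) weight 5/288
  (Y=3, X=1, Z=0, U=0, W=0) weight 1/288
  (Y=3, X=1, Z=0, U=1, W=1) weight 5/288
  (Y=3, X=2, Z=0, U=0, W=0) weight 1/288
  (Y=3, X=2, Z=0, U=1, W=1) weight 5/288
  (Y=3, X=3, Z=0, U=0, W=0) weight 1/288
  (Y=3, X=3, Z=0, U=1, W=1) weight 5/288
Group by W:
  weight(W=0) = 1/72
  weight(W=1) = 5/72
Total weight = 1/72 + 5/72 = 1/12
P(W=0 | obs) = 1/72 / 1/12 = 1/6
P(W=1 | obs) = 5/72 / 1/12 = 5/6

P(W=0) = 1/6, P(W=1) = 5/6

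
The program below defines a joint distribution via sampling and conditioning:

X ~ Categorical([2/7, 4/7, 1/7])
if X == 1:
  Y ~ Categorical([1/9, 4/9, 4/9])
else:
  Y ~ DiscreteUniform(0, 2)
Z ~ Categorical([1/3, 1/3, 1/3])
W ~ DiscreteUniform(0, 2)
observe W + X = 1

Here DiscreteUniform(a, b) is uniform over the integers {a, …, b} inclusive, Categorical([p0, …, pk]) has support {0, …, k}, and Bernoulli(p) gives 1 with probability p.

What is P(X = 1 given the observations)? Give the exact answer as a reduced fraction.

Enumerate traces; 18 have nonzero weight after conditioning:
  (X=0, Y=0, Z=0, W=1) weight 2/189
  (X=0, Y=0, Z=1, W=1) weight 2/189
  (X=0, Y=0, Z=2, W=1) weight 2/189
  (X=0, Y=1, Z=0, W=1) weight 2/189
  (X=0, Y=1, Z=1, W=1) weight 2/189
  (X=0, Y=1, Z=2, W=1) weight 2/189
  (X=0, Y=2, Z=0, W=1) weight 2/189
  (X=0, Y=2, Z=1, W=1) weight 2/189
  (X=1, Y=0, Z=0, W=0) weight 4/567
  … 9 more
Group by X:
  weight(X=0) = 2/21
  weight(X=1) = 4/21
Total weight = 2/21 + 4/21 = 2/7
P(X=0 | obs) = 2/21 / 2/7 = 1/3
P(X=1 | obs) = 4/21 / 2/7 = 2/3

P(X = 1 | obs) = 2/3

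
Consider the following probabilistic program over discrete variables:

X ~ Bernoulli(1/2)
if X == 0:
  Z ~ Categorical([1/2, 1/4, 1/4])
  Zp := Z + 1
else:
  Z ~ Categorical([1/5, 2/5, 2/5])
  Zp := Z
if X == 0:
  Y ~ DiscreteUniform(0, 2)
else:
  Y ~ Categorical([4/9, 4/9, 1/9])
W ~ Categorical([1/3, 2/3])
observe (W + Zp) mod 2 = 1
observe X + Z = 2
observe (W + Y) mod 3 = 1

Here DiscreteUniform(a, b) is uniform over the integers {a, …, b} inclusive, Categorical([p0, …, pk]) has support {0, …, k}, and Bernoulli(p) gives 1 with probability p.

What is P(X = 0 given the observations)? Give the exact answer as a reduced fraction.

P(X = 0 | obs) = 15/47

Enumerate traces; 2 have nonzero weight after conditioning:
  (X=0, Z=2, Y=1, W=0) weight 1/72
  (X=1, Z=1, Y=1, W=0) weight 4/135
Group by X:
  weight(X=0) = 1/72
  weight(X=1) = 4/135
Total weight = 1/72 + 4/135 = 47/1080
P(X=0 | obs) = 1/72 / 47/1080 = 15/47
P(X=1 | obs) = 4/135 / 47/1080 = 32/47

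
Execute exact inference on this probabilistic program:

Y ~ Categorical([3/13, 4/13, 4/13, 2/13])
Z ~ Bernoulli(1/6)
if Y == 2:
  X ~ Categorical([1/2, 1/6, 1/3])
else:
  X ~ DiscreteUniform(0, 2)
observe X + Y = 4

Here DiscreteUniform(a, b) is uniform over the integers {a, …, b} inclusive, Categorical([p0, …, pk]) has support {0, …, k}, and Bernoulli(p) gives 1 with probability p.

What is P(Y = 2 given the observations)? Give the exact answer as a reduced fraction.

P(Y = 2 | obs) = 2/3

Enumerate traces; 4 have nonzero weight after conditioning:
  (Y=2, Z=0, X=2) weight 10/117
  (Y=2, Z=1, X=2) weight 2/117
  (Y=3, Z=0, X=1) weight 5/117
  (Y=3, Z=1, X=1) weight 1/117
Group by Y:
  weight(Y=2) = 4/39
  weight(Y=3) = 2/39
Total weight = 4/39 + 2/39 = 2/13
P(Y=2 | obs) = 4/39 / 2/13 = 2/3
P(Y=3 | obs) = 2/39 / 2/13 = 1/3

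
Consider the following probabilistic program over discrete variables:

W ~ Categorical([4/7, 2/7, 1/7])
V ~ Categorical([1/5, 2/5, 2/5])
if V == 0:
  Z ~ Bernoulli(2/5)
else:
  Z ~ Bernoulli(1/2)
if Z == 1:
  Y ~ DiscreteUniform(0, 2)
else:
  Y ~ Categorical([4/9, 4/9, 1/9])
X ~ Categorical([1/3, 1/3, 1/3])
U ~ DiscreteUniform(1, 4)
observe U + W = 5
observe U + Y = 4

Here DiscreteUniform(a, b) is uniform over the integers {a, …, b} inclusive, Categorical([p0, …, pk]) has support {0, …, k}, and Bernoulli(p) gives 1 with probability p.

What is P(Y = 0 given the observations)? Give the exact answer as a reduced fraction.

Enumerate traces; 36 have nonzero weight after conditioning:
  (W=1, V=0, Z=0, Y=0, X=0, U=4) weight 2/1575
  (W=1, V=0, Z=0, Y=0, X=1, U=4) weight 2/1575
  (W=1, V=0, Z=0, Y=0, X=2, U=4) weight 2/1575
  (W=1, V=0, Z=1, Y=0, X=0, U=4) weight 1/1575
  (W=1, V=0, Z=1, Y=0, X=1, U=4) weight 1/1575
  (W=1, V=0, Z=1, Y=0, X=2, U=4) weight 1/1575
  (W=1, V=1, Z=0, Y=0, X=0, U=4) weight 2/945
  (W=1, V=1, Z=0, Y=0, X=1, U=4) weight 2/945
  (W=2, V=0, Z=0, Y=1, X=0, U=3) weight 1/1575
  … 27 more
Group by Y:
  weight(Y=0) = 44/1575
  weight(Y=1) = 22/1575
Total weight = 44/1575 + 22/1575 = 22/525
P(Y=0 | obs) = 44/1575 / 22/525 = 2/3
P(Y=1 | obs) = 22/1575 / 22/525 = 1/3

P(Y = 0 | obs) = 2/3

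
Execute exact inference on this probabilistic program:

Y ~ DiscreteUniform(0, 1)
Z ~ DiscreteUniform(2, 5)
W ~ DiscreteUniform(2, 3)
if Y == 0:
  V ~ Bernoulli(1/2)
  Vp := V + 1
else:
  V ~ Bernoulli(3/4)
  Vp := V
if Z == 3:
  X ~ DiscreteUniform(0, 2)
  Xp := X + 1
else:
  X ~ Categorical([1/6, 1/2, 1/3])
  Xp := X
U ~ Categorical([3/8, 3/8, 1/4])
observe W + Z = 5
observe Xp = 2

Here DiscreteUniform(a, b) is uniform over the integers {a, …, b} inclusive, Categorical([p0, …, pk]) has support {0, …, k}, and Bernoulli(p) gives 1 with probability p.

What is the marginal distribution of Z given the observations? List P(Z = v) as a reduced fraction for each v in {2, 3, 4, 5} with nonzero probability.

P(Z=2) = 1/2, P(Z=3) = 1/2

Enumerate traces; 24 have nonzero weight after conditioning:
  (Y=0, Z=2, W=3, V=0, X=2, U=0) weight 1/256
  (Y=0, Z=2, W=3, V=0, X=2, U=1) weight 1/256
  (Y=0, Z=2, W=3, V=0, X=2, U=2) weight 1/384
  (Y=0, Z=2, W=3, V=1, X=2, U=0) weight 1/256
  (Y=0, Z=2, W=3, V=1, X=2, U=1) weight 1/256
  (Y=0, Z=2, W=3, V=1, X=2, U=2) weight 1/384
  (Y=0, Z=3, W=2, V=0, X=1, U=0) weight 1/256
  (Y=0, Z=3, W=2, V=0, X=1, U=1) weight 1/256
  … 16 more
Group by Z:
  weight(Z=2) = 1/24
  weight(Z=3) = 1/24
Total weight = 1/24 + 1/24 = 1/12
P(Z=2 | obs) = 1/24 / 1/12 = 1/2
P(Z=3 | obs) = 1/24 / 1/12 = 1/2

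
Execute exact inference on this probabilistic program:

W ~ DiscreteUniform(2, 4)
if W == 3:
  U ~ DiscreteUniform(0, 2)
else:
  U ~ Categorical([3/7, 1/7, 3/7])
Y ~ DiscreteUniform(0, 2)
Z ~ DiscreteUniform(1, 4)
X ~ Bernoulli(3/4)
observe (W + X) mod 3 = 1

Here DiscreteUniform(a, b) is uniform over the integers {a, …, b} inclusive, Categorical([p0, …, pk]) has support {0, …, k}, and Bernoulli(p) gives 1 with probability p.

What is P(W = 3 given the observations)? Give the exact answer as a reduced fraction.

Enumerate traces; 72 have nonzero weight after conditioning:
  (W=3, U=0, Y=0, Z=1, X=1) weight 1/144
  (W=3, U=0, Y=0, Z=2, X=1) weight 1/144
  (W=3, U=0, Y=0, Z=3, X=1) weight 1/144
  (W=3, U=0, Y=0, Z=4, X=1) weight 1/144
  (W=3, U=0, Y=1, Z=1, X=1) weight 1/144
  (W=3, U=0, Y=1, Z=2, X=1) weight 1/144
  (W=3, U=0, Y=1, Z=3, X=1) weight 1/144
  (W=3, U=0, Y=1, Z=4, X=1) weight 1/144
  (W=4, U=0, Y=0, Z=1, X=0) weight 1/336
  … 63 more
Group by W:
  weight(W=3) = 1/4
  weight(W=4) = 1/12
Total weight = 1/4 + 1/12 = 1/3
P(W=3 | obs) = 1/4 / 1/3 = 3/4
P(W=4 | obs) = 1/12 / 1/3 = 1/4

P(W = 3 | obs) = 3/4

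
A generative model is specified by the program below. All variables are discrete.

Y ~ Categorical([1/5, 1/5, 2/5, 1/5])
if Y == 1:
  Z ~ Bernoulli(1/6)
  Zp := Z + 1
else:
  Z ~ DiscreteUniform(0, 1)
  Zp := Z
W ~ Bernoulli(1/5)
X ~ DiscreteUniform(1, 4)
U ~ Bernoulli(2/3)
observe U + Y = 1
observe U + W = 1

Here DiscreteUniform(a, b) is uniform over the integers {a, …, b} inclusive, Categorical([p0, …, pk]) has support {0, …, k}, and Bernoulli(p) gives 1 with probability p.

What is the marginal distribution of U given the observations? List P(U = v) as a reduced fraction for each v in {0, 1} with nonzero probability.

P(U=0) = 1/9, P(U=1) = 8/9

Enumerate traces; 16 have nonzero weight after conditioning:
  (Y=0, Z=0, W=0, X=1, U=1) weight 1/75
  (Y=0, Z=0, W=0, X=2, U=1) weight 1/75
  (Y=0, Z=0, W=0, X=3, U=1) weight 1/75
  (Y=0, Z=0, W=0, X=4, U=1) weight 1/75
  (Y=0, Z=1, W=0, X=1, U=1) weight 1/75
  (Y=0, Z=1, W=0, X=2, U=1) weight 1/75
  (Y=0, Z=1, W=0, X=3, U=1) weight 1/75
  (Y=0, Z=1, W=0, X=4, U=1) weight 1/75
  (Y=1, Z=0, W=1, X=1, U=0) weight 1/360
  … 7 more
Group by U:
  weight(U=0) = 1/75
  weight(U=1) = 8/75
Total weight = 1/75 + 8/75 = 3/25
P(U=0 | obs) = 1/75 / 3/25 = 1/9
P(U=1 | obs) = 8/75 / 3/25 = 8/9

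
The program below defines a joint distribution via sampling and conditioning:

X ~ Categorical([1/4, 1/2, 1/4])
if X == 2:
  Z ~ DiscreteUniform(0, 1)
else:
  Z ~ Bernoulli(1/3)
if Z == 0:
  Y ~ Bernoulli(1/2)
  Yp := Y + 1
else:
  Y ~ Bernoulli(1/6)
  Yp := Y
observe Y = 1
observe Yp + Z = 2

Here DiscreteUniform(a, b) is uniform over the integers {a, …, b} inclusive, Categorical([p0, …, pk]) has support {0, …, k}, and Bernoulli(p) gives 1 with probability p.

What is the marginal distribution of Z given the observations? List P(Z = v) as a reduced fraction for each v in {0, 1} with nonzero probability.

Enumerate traces; 6 have nonzero weight after conditioning:
  (X=0, Z=0, Y=1) weight 1/12
  (X=0, Z=1, Y=1) weight 1/72
  (X=1, Z=0, Y=1) weight 1/6
  (X=1, Z=1, Y=1) weight 1/36
  (X=2, Z=0, Y=1) weight 1/16
  (X=2, Z=1, Y=1) weight 1/48
Group by Z:
  weight(Z=0) = 5/16
  weight(Z=1) = 1/16
Total weight = 5/16 + 1/16 = 3/8
P(Z=0 | obs) = 5/16 / 3/8 = 5/6
P(Z=1 | obs) = 1/16 / 3/8 = 1/6

P(Z=0) = 5/6, P(Z=1) = 1/6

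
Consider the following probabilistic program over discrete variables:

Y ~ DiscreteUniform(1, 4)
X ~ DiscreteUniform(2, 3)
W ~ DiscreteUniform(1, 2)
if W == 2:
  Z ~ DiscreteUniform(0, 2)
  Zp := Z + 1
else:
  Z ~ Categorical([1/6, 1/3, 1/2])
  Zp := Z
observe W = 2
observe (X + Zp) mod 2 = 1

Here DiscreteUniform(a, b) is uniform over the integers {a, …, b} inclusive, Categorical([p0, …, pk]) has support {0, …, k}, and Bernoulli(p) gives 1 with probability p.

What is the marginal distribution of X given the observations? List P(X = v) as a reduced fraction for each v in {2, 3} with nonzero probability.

P(X=2) = 2/3, P(X=3) = 1/3

Enumerate traces; 12 have nonzero weight after conditioning:
  (Y=1, X=2, W=2, Z=0) weight 1/48
  (Y=1, X=2, W=2, Z=2) weight 1/48
  (Y=1, X=3, W=2, Z=1) weight 1/48
  (Y=2, X=2, W=2, Z=0) weight 1/48
  (Y=2, X=2, W=2, Z=2) weight 1/48
  (Y=2, X=3, W=2, Z=1) weight 1/48
  (Y=3, X=2, W=2, Z=0) weight 1/48
  (Y=3, X=2, W=2, Z=2) weight 1/48
  … 4 more
Group by X:
  weight(X=2) = 1/6
  weight(X=3) = 1/12
Total weight = 1/6 + 1/12 = 1/4
P(X=2 | obs) = 1/6 / 1/4 = 2/3
P(X=3 | obs) = 1/12 / 1/4 = 1/3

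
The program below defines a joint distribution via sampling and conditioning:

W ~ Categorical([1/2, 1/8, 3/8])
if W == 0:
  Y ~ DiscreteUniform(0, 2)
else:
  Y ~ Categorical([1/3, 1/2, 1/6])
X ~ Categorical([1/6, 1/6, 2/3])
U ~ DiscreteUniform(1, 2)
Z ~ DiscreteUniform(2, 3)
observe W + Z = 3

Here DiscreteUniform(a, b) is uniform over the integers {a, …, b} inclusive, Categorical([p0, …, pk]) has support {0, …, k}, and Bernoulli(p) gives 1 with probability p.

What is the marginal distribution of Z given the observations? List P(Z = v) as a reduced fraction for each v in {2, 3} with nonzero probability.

P(Z=2) = 1/5, P(Z=3) = 4/5

Enumerate traces; 36 have nonzero weight after conditioning:
  (W=0, Y=0, X=0, U=1, Z=3) weight 1/144
  (W=0, Y=0, X=0, U=2, Z=3) weight 1/144
  (W=0, Y=0, X=1, U=1, Z=3) weight 1/144
  (W=0, Y=0, X=1, U=2, Z=3) weight 1/144
  (W=0, Y=0, X=2, U=1, Z=3) weight 1/36
  (W=0, Y=0, X=2, U=2, Z=3) weight 1/36
  (W=0, Y=1, X=0, U=1, Z=3) weight 1/144
  (W=0, Y=1, X=0, U=2, Z=3) weight 1/144
  (W=1, Y=0, X=0, U=1, Z=2) weight 1/576
  … 27 more
Group by Z:
  weight(Z=2) = 1/16
  weight(Z=3) = 1/4
Total weight = 1/16 + 1/4 = 5/16
P(Z=2 | obs) = 1/16 / 5/16 = 1/5
P(Z=3 | obs) = 1/4 / 5/16 = 4/5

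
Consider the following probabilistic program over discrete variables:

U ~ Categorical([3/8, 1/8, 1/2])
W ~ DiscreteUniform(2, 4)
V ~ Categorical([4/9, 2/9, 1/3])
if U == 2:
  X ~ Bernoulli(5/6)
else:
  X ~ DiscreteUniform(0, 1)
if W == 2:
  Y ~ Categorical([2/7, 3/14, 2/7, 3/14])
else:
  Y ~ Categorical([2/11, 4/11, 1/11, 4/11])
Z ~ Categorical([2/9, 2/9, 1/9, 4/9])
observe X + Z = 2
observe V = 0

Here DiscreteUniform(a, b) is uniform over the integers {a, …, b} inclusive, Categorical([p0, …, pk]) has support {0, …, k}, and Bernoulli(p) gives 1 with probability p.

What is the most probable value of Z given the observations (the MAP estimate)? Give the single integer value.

Enumerate traces; 72 have nonzero weight after conditioning:
  (U=0, W=2, V=0, X=0, Y=0, Z=2) weight 1/1134
  (U=0, W=2, V=0, X=0, Y=1, Z=2) weight 1/1512
  (U=0, W=2, V=0, X=0, Y=2, Z=2) weight 1/1134
  (U=0, W=2, V=0, X=0, Y=3, Z=2) weight 1/1512
  (U=0, W=2, V=0, X=1, Y=0, Z=1) weight 1/567
  (U=0, W=2, V=0, X=1, Y=1, Z=1) weight 1/756
  (U=0, W=2, V=0, X=1, Y=2, Z=1) weight 1/567
  (U=0, W=2, V=0, X=1, Y=3, Z=1) weight 1/756
  … 64 more
Group by Z:
  weight(Z=1) = 16/243
  weight(Z=2) = 4/243
Total weight = 16/243 + 4/243 = 20/243
P(Z=1 | obs) = 16/243 / 20/243 = 4/5
P(Z=2 | obs) = 4/243 / 20/243 = 1/5
argmax = 1

argmax_v P(Z = v | obs) = 1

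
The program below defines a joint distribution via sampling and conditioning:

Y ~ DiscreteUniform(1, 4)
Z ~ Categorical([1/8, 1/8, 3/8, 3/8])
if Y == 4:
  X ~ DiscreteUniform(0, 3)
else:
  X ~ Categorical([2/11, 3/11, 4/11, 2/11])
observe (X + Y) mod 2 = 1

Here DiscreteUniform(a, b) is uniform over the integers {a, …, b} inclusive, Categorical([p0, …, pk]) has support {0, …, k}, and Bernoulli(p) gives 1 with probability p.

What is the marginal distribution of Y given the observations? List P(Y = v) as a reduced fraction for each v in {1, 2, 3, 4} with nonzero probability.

Enumerate traces; 32 have nonzero weight after conditioning:
  (Y=1, Z=0, X=0) weight 1/176
  (Y=1, Z=0, X=2) weight 1/88
  (Y=1, Z=1, X=0) weight 1/176
  (Y=1, Z=1, X=2) weight 1/88
  (Y=1, Z=2, X=0) weight 3/176
  (Y=1, Z=2, X=2) weight 3/88
  (Y=1, Z=3, X=0) weight 3/176
  (Y=1, Z=3, X=2) weight 3/88
  (Y=2, Z=0, X=1) weight 3/352
  (Y=3, Z=0, X=0) weight 1/176
  … 22 more
Group by Y:
  weight(Y=1) = 3/22
  weight(Y=2) = 5/44
  weight(Y=3) = 3/22
  weight(Y=4) = 1/8
Total weight = 3/22 + 5/44 + 3/22 + 1/8 = 45/88
P(Y=1 | obs) = 3/22 / 45/88 = 4/15
P(Y=2 | obs) = 5/44 / 45/88 = 2/9
P(Y=3 | obs) = 3/22 / 45/88 = 4/15
P(Y=4 | obs) = 1/8 / 45/88 = 11/45

P(Y=1) = 4/15, P(Y=2) = 2/9, P(Y=3) = 4/15, P(Y=4) = 11/45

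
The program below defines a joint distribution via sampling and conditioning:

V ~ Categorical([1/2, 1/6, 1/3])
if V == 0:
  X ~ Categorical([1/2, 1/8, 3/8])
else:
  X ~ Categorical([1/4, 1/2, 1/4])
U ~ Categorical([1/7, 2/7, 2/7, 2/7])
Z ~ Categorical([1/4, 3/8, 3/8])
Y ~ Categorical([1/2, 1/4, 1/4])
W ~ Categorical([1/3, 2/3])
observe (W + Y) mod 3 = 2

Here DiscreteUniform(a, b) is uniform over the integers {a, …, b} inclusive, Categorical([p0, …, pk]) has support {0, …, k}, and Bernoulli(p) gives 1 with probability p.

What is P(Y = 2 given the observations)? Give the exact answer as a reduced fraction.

P(Y = 2 | obs) = 1/3

Enumerate traces; 216 have nonzero weight after conditioning:
  (V=0, X=0, U=0, Z=0, Y=1, W=1) weight 1/672
  (V=0, X=0, U=0, Z=0, Y=2, W=0) weight 1/1344
  (V=0, X=0, U=0, Z=1, Y=1, W=1) weight 1/448
  (V=0, X=0, U=0, Z=1, Y=2, W=0) weight 1/896
  (V=0, X=0, U=0, Z=2, Y=1, W=1) weight 1/448
  (V=0, X=0, U=0, Z=2, Y=2, W=0) weight 1/896
  (V=0, X=0, U=1, Z=0, Y=1, W=1) weight 1/336
  (V=0, X=0, U=1, Z=0, Y=2, W=0) weight 1/672
  … 208 more
Group by Y:
  weight(Y=1) = 1/6
  weight(Y=2) = 1/12
Total weight = 1/6 + 1/12 = 1/4
P(Y=1 | obs) = 1/6 / 1/4 = 2/3
P(Y=2 | obs) = 1/12 / 1/4 = 1/3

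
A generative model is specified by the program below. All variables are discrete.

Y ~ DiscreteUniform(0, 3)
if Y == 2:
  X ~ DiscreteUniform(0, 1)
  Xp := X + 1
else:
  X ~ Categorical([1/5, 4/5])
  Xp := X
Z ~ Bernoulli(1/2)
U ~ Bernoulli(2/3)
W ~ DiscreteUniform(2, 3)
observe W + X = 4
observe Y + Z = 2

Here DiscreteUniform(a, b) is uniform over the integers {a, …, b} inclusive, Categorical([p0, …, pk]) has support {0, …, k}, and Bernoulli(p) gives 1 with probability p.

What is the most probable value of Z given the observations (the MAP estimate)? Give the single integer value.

argmax_v P(Z = v | obs) = 1

Enumerate traces; 4 have nonzero weight after conditioning:
  (Y=1, X=1, Z=1, U=0, W=3) weight 1/60
  (Y=1, X=1, Z=1, U=1, W=3) weight 1/30
  (Y=2, X=1, Z=0, U=0, W=3) weight 1/96
  (Y=2, X=1, Z=0, U=1, W=3) weight 1/48
Group by Z:
  weight(Z=0) = 1/32
  weight(Z=1) = 1/20
Total weight = 1/32 + 1/20 = 13/160
P(Z=0 | obs) = 1/32 / 13/160 = 5/13
P(Z=1 | obs) = 1/20 / 13/160 = 8/13
argmax = 1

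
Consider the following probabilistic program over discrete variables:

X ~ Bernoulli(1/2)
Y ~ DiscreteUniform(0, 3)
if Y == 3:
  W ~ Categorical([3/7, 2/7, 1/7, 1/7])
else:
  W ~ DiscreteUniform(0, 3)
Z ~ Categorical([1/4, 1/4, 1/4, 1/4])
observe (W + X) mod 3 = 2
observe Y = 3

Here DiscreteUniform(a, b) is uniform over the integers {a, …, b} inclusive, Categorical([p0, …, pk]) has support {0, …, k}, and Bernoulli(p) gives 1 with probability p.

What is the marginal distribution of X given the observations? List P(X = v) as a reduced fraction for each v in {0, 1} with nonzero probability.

Enumerate traces; 8 have nonzero weight after conditioning:
  (X=0, Y=3, W=2, Z=0) weight 1/224
  (X=0, Y=3, W=2, Z=1) weight 1/224
  (X=0, Y=3, W=2, Z=2) weight 1/224
  (X=0, Y=3, W=2, Z=3) weight 1/224
  (X=1, Y=3, W=1, Z=0) weight 1/112
  (X=1, Y=3, W=1, Z=1) weight 1/112
  (X=1, Y=3, W=1, Z=2) weight 1/112
  (X=1, Y=3, W=1, Z=3) weight 1/112
Group by X:
  weight(X=0) = 1/56
  weight(X=1) = 1/28
Total weight = 1/56 + 1/28 = 3/56
P(X=0 | obs) = 1/56 / 3/56 = 1/3
P(X=1 | obs) = 1/28 / 3/56 = 2/3

P(X=0) = 1/3, P(X=1) = 2/3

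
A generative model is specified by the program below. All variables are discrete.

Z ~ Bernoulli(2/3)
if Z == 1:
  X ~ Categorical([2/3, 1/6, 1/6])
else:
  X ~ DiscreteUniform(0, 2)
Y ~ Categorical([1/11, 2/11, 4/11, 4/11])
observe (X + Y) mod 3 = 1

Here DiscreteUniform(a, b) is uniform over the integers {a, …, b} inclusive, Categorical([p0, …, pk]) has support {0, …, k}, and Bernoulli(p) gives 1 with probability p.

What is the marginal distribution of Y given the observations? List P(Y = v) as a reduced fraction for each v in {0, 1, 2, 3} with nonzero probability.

Enumerate traces; 8 have nonzero weight after conditioning:
  (Z=0, X=0, Y=1) weight 2/99
  (Z=0, X=1, Y=0) weight 1/99
  (Z=0, X=1, Y=3) weight 4/99
  (Z=0, X=2, Y=2) weight 4/99
  (Z=1, X=0, Y=1) weight 8/99
  (Z=1, X=1, Y=0) weight 1/99
  (Z=1, X=1, Y=3) weight 4/99
  (Z=1, X=2, Y=2) weight 4/99
Group by Y:
  weight(Y=0) = 2/99
  weight(Y=1) = 10/99
  weight(Y=2) = 8/99
  weight(Y=3) = 8/99
Total weight = 2/99 + 10/99 + 8/99 + 8/99 = 28/99
P(Y=0 | obs) = 2/99 / 28/99 = 1/14
P(Y=1 | obs) = 10/99 / 28/99 = 5/14
P(Y=2 | obs) = 8/99 / 28/99 = 2/7
P(Y=3 | obs) = 8/99 / 28/99 = 2/7

P(Y=0) = 1/14, P(Y=1) = 5/14, P(Y=2) = 2/7, P(Y=3) = 2/7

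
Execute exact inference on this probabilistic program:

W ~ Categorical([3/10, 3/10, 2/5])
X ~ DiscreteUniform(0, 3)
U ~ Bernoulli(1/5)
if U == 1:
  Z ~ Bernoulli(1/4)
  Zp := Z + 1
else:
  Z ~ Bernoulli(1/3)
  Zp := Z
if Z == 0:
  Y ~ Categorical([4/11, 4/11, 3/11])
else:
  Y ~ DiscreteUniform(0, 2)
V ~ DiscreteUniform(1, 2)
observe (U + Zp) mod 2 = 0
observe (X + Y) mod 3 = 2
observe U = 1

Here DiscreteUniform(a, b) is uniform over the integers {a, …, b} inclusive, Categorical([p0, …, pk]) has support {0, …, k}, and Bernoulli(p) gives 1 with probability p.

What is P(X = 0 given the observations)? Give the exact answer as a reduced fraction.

Enumerate traces; 24 have nonzero weight after conditioning:
  (W=0, X=0, U=1, Z=0, Y=2, V=1) weight 27/17600
  (W=0, X=0, U=1, Z=0, Y=2, V=2) weight 27/17600
  (W=0, X=1, U=1, Z=0, Y=1, V=1) weight 9/4400
  (W=0, X=1, U=1, Z=0, Y=1, V=2) weight 9/4400
  (W=0, X=2, U=1, Z=0, Y=0, V=1) weight 9/4400
  (W=0, X=2, U=1, Z=0, Y=0, V=2) weight 9/4400
  (W=0, X=3, U=1, Z=0, Y=2, V=1) weight 27/17600
  (W=0, X=3, U=1, Z=0, Y=2, V=2) weight 27/17600
  … 16 more
Group by X:
  weight(X=0) = 9/880
  weight(X=1) = 3/220
  weight(X=2) = 3/220
  weight(X=3) = 9/880
Total weight = 9/880 + 3/220 + 3/220 + 9/880 = 21/440
P(X=0 | obs) = 9/880 / 21/440 = 3/14
P(X=1 | obs) = 3/220 / 21/440 = 2/7
P(X=2 | obs) = 3/220 / 21/440 = 2/7
P(X=3 | obs) = 9/880 / 21/440 = 3/14

P(X = 0 | obs) = 3/14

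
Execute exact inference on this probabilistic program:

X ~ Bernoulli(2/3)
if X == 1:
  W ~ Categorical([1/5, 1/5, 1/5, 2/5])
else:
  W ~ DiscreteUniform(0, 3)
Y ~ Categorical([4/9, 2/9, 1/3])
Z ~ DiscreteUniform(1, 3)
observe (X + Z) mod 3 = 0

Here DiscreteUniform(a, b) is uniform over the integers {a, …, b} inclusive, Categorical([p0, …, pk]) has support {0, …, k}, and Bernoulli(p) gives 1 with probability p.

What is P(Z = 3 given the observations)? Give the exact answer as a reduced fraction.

Enumerate traces; 24 have nonzero weight after conditioning:
  (X=0, W=0, Y=0, Z=3) weight 1/81
  (X=0, W=0, Y=1, Z=3) weight 1/162
  (X=0, W=0, Y=2, Z=3) weight 1/108
  (X=0, W=1, Y=0, Z=3) weight 1/81
  (X=0, W=1, Y=1, Z=3) weight 1/162
  (X=0, W=1, Y=2, Z=3) weight 1/108
  (X=0, W=2, Y=0, Z=3) weight 1/81
  (X=0, W=2, Y=1, Z=3) weight 1/162
  (X=1, W=0, Y=0, Z=2) weight 8/405
  … 15 more
Group by Z:
  weight(Z=2) = 2/9
  weight(Z=3) = 1/9
Total weight = 2/9 + 1/9 = 1/3
P(Z=2 | obs) = 2/9 / 1/3 = 2/3
P(Z=3 | obs) = 1/9 / 1/3 = 1/3

P(Z = 3 | obs) = 1/3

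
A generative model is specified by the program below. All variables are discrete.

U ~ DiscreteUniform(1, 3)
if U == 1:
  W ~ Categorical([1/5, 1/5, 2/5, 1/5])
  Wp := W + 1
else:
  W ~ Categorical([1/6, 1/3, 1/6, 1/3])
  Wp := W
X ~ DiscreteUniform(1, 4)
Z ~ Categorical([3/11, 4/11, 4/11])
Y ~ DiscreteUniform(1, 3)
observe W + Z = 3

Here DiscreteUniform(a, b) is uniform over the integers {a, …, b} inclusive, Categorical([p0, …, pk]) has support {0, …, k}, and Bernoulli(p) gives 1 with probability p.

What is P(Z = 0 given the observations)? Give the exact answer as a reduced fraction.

P(Z = 0 | obs) = 13/45

Enumerate traces; 108 have nonzero weight after conditioning:
  (U=1, W=1, X=1, Z=2, Y=1) weight 1/495
  (U=1, W=1, X=1, Z=2, Y=2) weight 1/495
  (U=1, W=1, X=1, Z=2, Y=3) weight 1/495
  (U=1, W=1, X=2, Z=2, Y=1) weight 1/495
  (U=1, W=1, X=2, Z=2, Y=2) weight 1/495
  (U=1, W=1, X=2, Z=2, Y=3) weight 1/495
  (U=1, W=1, X=3, Z=2, Y=1) weight 1/495
  (U=1, W=1, X=3, Z=2, Y=2) weight 1/495
  (U=1, W=2, X=1, Z=1, Y=1) weight 2/495
  (U=1, W=3, X=1, Z=0, Y=1) weight 1/660
  … 98 more
Group by Z:
  weight(Z=0) = 13/165
  weight(Z=1) = 4/45
  weight(Z=2) = 52/495
Total weight = 13/165 + 4/45 + 52/495 = 3/11
P(Z=0 | obs) = 13/165 / 3/11 = 13/45
P(Z=1 | obs) = 4/45 / 3/11 = 44/135
P(Z=2 | obs) = 52/495 / 3/11 = 52/135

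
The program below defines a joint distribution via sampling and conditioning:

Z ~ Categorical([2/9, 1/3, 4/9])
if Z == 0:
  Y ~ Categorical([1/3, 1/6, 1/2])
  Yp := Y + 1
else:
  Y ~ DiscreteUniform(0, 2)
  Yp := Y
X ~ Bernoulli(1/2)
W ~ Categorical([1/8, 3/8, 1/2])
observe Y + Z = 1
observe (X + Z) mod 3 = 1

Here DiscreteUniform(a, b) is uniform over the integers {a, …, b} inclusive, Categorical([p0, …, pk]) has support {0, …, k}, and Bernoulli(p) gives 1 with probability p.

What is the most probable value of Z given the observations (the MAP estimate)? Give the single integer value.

Enumerate traces; 6 have nonzero weight after conditioning:
  (Z=0, Y=1, X=1, W=0) weight 1/432
  (Z=0, Y=1, X=1, W=1) weight 1/144
  (Z=0, Y=1, X=1, W=2) weight 1/108
  (Z=1, Y=0, X=0, W=0) weight 1/144
  (Z=1, Y=0, X=0, W=1) weight 1/48
  (Z=1, Y=0, X=0, W=2) weight 1/36
Group by Z:
  weight(Z=0) = 1/54
  weight(Z=1) = 1/18
Total weight = 1/54 + 1/18 = 2/27
P(Z=0 | obs) = 1/54 / 2/27 = 1/4
P(Z=1 | obs) = 1/18 / 2/27 = 3/4
argmax = 1

argmax_v P(Z = v | obs) = 1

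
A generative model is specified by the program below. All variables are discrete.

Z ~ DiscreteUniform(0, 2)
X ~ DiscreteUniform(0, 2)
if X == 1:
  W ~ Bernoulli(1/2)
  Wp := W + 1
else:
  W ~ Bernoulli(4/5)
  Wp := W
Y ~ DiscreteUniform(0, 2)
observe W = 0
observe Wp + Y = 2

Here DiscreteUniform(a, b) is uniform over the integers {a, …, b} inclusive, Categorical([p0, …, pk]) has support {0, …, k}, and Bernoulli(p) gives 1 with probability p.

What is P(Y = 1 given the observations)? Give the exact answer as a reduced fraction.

Enumerate traces; 9 have nonzero weight after conditioning:
  (Z=0, X=0, W=0, Y=2) weight 1/135
  (Z=0, X=1, W=0, Y=1) weight 1/54
  (Z=0, X=2, W=0, Y=2) weight 1/135
  (Z=1, X=0, W=0, Y=2) weight 1/135
  (Z=1, X=1, W=0, Y=1) weight 1/54
  (Z=1, X=2, W=0, Y=2) weight 1/135
  (Z=2, X=0, W=0, Y=2) weight 1/135
  (Z=2, X=1, W=0, Y=1) weight 1/54
  … 1 more
Group by Y:
  weight(Y=1) = 1/18
  weight(Y=2) = 2/45
Total weight = 1/18 + 2/45 = 1/10
P(Y=1 | obs) = 1/18 / 1/10 = 5/9
P(Y=2 | obs) = 2/45 / 1/10 = 4/9

P(Y = 1 | obs) = 5/9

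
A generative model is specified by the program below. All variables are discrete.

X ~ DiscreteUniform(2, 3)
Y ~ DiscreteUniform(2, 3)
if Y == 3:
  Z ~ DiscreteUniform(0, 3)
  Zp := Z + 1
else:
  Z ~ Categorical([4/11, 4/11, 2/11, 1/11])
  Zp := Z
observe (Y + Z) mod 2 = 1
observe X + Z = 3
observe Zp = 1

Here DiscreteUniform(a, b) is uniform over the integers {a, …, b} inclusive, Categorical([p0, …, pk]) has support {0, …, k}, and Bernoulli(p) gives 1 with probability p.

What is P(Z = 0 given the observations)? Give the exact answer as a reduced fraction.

Enumerate traces; 2 have nonzero weight after conditioning:
  (X=2, Y=2, Z=1) weight 1/11
  (X=3, Y=3, Z=0) weight 1/16
Group by Z:
  weight(Z=0) = 1/16
  weight(Z=1) = 1/11
Total weight = 1/16 + 1/11 = 27/176
P(Z=0 | obs) = 1/16 / 27/176 = 11/27
P(Z=1 | obs) = 1/11 / 27/176 = 16/27

P(Z = 0 | obs) = 11/27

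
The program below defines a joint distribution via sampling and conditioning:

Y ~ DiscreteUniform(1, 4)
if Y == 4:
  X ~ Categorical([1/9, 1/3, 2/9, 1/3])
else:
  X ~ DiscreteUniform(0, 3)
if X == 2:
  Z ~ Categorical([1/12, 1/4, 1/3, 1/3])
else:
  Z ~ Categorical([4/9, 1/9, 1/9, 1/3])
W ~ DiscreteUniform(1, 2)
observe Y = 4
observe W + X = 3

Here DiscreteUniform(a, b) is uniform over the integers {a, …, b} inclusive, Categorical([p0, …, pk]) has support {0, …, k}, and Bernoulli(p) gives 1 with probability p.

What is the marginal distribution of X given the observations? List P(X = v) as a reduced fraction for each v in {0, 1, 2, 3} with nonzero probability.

P(X=1) = 3/5, P(X=2) = 2/5

Enumerate traces; 8 have nonzero weight after conditioning:
  (Y=4, X=1, Z=0, W=2) weight 1/54
  (Y=4, X=1, Z=1, W=2) weight 1/216
  (Y=4, X=1, Z=2, W=2) weight 1/216
  (Y=4, X=1, Z=3, W=2) weight 1/72
  (Y=4, X=2, Z=0, W=1) weight 1/432
  (Y=4, X=2, Z=1, W=1) weight 1/144
  (Y=4, X=2, Z=2, W=1) weight 1/108
  (Y=4, X=2, Z=3, W=1) weight 1/108
Group by X:
  weight(X=1) = 1/24
  weight(X=2) = 1/36
Total weight = 1/24 + 1/36 = 5/72
P(X=1 | obs) = 1/24 / 5/72 = 3/5
P(X=2 | obs) = 1/36 / 5/72 = 2/5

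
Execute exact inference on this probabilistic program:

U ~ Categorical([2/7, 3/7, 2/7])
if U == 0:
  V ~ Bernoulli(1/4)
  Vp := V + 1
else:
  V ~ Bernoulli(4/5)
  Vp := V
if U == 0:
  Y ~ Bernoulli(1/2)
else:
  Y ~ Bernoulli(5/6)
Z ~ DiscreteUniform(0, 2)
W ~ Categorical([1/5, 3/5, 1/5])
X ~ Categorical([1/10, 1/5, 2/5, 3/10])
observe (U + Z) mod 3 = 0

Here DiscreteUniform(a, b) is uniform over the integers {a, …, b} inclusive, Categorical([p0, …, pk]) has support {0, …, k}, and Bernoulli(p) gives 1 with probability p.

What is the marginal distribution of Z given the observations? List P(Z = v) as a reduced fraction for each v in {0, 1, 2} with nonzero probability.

Enumerate traces; 144 have nonzero weight after conditioning:
  (U=0, V=0, Y=0, Z=0, W=0, X=0) weight 1/1400
  (U=0, V=0, Y=0, Z=0, W=0, X=1) weight 1/700
  (U=0, V=0, Y=0, Z=0, W=0, X=2) weight 1/350
  (U=0, V=0, Y=0, Z=0, W=0, X=3) weight 3/1400
  (U=0, V=0, Y=0, Z=0, W=1, X=0) weight 3/1400
  (U=0, V=0, Y=0, Z=0, W=1, X=1) weight 3/700
  (U=0, V=0, Y=0, Z=0, W=1, X=2) weight 3/350
  (U=0, V=0, Y=0, Z=0, W=1, X=3) weight 9/1400
  (U=1, V=0, Y=0, Z=2, W=0, X=0) weight 1/10500
  (U=2, V=0, Y=0, Z=1, W=0, X=0) weight 1/15750
  … 134 more
Group by Z:
  weight(Z=0) = 2/21
  weight(Z=1) = 2/21
  weight(Z=2) = 1/7
Total weight = 2/21 + 2/21 + 1/7 = 1/3
P(Z=0 | obs) = 2/21 / 1/3 = 2/7
P(Z=1 | obs) = 2/21 / 1/3 = 2/7
P(Z=2 | obs) = 1/7 / 1/3 = 3/7

P(Z=0) = 2/7, P(Z=1) = 2/7, P(Z=2) = 3/7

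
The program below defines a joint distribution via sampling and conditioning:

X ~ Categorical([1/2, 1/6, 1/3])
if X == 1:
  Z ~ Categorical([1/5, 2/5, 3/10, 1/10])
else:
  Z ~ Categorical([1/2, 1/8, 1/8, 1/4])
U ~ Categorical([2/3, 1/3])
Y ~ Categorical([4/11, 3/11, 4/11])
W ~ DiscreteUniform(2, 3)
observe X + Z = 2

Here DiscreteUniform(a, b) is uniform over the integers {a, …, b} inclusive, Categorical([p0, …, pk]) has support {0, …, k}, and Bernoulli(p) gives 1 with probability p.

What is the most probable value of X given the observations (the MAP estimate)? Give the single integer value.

Enumerate traces; 36 have nonzero weight after conditioning:
  (X=0, Z=2, U=0, Y=0, W=2) weight 1/132
  (X=0, Z=2, U=0, Y=0, W=3) weight 1/132
  (X=0, Z=2, U=0, Y=1, W=2) weight 1/176
  (X=0, Z=2, U=0, Y=1, W=3) weight 1/176
  (X=0, Z=2, U=0, Y=2, W=2) weight 1/132
  (X=0, Z=2, U=0, Y=2, W=3) weight 1/132
  (X=0, Z=2, U=1, Y=0, W=2) weight 1/264
  (X=0, Z=2, U=1, Y=0, W=3) weight 1/264
  (X=1, Z=1, U=0, Y=0, W=2) weight 4/495
  (X=2, Z=0, U=0, Y=0, W=2) weight 2/99
  … 26 more
Group by X:
  weight(X=0) = 1/16
  weight(X=1) = 1/15
  weight(X=2) = 1/6
Total weight = 1/16 + 1/15 + 1/6 = 71/240
P(X=0 | obs) = 1/16 / 71/240 = 15/71
P(X=1 | obs) = 1/15 / 71/240 = 16/71
P(X=2 | obs) = 1/6 / 71/240 = 40/71
argmax = 2

argmax_v P(X = v | obs) = 2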